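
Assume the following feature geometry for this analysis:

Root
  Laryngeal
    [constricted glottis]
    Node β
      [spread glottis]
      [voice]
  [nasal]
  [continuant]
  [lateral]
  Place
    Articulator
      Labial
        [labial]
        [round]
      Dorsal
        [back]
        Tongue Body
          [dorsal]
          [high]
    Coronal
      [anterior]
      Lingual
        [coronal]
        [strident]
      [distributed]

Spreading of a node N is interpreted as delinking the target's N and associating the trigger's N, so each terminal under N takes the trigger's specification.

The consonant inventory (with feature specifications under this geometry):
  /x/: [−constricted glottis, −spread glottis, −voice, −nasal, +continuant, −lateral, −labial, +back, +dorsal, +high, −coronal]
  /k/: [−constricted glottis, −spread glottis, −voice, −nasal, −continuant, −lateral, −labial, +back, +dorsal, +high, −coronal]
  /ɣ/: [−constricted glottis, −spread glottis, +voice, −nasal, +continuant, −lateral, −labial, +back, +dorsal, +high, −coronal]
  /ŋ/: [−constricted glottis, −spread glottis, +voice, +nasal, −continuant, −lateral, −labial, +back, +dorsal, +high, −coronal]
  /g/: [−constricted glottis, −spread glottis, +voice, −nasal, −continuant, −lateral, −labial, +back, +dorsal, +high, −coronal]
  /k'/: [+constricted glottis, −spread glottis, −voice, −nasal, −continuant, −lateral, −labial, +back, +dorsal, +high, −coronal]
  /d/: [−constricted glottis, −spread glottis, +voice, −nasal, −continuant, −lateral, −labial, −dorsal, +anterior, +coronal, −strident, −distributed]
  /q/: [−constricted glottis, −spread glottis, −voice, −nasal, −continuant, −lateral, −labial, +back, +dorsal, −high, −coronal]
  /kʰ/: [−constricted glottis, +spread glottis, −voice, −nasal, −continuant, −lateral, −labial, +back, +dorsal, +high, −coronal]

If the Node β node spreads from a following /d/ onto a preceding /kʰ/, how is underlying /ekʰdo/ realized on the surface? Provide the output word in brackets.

The Node β node dominates the terminals [spread glottis], [voice].
Spreading Node β from /d/ onto /kʰ/ replaces those values with /d/'s: [−spread glottis], [+voice]. Features outside Node β ([constricted glottis], [nasal], [continuant], …) stay as in /kʰ/.
This feature bundle is that of [g], so /ekʰdo/ surfaces as [egdo].

[egdo]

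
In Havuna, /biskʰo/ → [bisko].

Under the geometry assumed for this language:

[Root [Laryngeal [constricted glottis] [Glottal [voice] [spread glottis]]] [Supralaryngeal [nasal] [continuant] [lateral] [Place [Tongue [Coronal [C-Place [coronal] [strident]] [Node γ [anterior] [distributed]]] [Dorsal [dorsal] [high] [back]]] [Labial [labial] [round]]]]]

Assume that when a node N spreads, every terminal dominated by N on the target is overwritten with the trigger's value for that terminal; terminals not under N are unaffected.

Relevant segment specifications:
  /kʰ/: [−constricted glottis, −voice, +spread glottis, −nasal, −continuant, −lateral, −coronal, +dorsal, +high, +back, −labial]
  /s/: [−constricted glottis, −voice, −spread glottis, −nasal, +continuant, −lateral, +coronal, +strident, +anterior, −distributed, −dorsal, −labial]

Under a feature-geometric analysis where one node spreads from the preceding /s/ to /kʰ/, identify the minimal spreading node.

[spread glottis]

The alternation /kʰ/ → [k] changes [spread glottis] and nothing else.
Only a single terminal changes, and /s/ supplies the new value, so [spread glottis] itself is the minimal spreading constituent.
[coronal], [dorsal] stay as in /kʰ/ although /s/ differs there, so no node dominating them spread; among the remaining candidates [spread glottis] is the lowest that derives the output.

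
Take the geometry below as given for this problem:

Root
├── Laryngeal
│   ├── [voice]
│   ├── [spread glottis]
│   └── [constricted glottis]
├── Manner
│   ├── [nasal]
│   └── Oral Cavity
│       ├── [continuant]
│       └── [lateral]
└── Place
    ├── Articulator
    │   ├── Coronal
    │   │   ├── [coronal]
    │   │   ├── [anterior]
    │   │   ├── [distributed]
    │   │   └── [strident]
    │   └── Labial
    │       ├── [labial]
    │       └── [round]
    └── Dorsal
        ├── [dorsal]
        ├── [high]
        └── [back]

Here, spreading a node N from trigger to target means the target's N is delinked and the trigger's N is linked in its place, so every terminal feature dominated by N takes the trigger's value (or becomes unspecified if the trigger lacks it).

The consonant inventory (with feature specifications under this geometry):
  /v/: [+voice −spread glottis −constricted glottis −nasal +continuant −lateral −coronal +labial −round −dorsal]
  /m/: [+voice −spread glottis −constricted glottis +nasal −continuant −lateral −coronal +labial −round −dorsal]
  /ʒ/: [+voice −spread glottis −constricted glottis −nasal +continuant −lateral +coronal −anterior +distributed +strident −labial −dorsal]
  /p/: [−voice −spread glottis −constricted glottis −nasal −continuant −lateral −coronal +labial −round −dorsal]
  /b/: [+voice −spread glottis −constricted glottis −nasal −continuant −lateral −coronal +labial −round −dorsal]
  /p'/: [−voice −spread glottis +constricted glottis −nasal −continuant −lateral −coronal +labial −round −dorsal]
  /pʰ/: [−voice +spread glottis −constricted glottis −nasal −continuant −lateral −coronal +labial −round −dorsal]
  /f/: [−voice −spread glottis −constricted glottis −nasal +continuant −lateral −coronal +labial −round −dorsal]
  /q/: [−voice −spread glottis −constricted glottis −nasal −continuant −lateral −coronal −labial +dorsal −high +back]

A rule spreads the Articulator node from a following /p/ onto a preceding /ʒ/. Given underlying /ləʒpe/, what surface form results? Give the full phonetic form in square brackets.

[ləvpe]

Articulator immediately or transitively dominates [coronal], [anterior], [distributed], [strident], [labial], [round].
Spreading Articulator from /p/ onto /ʒ/ replaces those values with /p/'s: [−coronal], [+labial], [−round]. Features outside Articulator ([voice], [spread glottis], [constricted glottis], …) stay as in /ʒ/.
The resulting bundle matches /v/ in the inventory; substituting it for /ʒ/ gives [ləvpe].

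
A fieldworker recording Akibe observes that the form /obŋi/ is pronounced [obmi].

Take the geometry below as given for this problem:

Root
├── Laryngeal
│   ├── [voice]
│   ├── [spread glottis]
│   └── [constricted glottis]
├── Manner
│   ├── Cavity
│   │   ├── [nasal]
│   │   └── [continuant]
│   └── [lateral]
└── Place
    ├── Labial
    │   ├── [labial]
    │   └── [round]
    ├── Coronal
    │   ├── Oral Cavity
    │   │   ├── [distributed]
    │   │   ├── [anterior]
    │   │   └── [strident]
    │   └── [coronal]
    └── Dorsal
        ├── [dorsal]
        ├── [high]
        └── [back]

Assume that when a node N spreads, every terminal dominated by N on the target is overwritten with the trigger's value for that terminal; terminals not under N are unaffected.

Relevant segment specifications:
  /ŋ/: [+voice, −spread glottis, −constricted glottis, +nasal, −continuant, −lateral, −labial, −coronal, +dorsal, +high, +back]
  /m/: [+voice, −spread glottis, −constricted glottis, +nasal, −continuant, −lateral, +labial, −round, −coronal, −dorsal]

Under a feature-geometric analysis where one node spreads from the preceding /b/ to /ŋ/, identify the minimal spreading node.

/ŋ/ and [m] differ in [labial], [round], [dorsal], [high], [back]; every other specified feature is identical.
In this geometry the lowest node dominating all of them is Place: every daughter of Place dominates only a proper subset, so no lower node suffices.
Spreading Place from /b/ overwrites each of those terminals with /b/'s values, yielding exactly [m].
Since [nasal] is preserved even though /b/ disagrees there, no node above Place spread.

Place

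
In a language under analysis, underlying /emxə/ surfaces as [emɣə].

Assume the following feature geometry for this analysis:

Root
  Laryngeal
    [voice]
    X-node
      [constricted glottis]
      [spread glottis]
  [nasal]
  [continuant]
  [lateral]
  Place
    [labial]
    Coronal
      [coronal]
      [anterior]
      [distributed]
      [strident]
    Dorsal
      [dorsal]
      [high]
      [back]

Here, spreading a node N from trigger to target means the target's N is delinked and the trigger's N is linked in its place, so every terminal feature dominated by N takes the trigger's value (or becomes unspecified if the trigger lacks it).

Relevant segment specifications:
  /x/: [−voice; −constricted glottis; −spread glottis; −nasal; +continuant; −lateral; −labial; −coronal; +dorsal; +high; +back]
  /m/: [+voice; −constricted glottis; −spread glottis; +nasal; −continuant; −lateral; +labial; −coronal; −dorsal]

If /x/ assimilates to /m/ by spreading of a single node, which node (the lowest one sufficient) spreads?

The alternation /x/ → [ɣ] changes [voice] and nothing else.
Only a single terminal changes, and /m/ supplies the new value, so [voice] itself is the minimal spreading constituent.
Features on which the two segments disagree outside [voice], such as [nasal], [continuant], are unchanged — nothing dominating them spread, and [voice] is the minimal sufficient constituent.

[voice]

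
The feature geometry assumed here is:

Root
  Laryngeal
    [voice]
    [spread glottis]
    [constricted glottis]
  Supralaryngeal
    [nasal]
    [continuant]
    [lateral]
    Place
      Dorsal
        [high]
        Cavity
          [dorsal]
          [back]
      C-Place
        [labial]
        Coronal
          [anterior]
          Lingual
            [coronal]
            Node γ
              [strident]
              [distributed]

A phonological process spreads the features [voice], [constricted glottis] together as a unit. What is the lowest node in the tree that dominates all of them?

[voice] is immediately dominated by Laryngeal.
[constricted glottis] is immediately dominated by Laryngeal.
The listed terminals split across distinct daughters of Laryngeal, so Laryngeal itself is the smallest node containing them all.

Laryngeal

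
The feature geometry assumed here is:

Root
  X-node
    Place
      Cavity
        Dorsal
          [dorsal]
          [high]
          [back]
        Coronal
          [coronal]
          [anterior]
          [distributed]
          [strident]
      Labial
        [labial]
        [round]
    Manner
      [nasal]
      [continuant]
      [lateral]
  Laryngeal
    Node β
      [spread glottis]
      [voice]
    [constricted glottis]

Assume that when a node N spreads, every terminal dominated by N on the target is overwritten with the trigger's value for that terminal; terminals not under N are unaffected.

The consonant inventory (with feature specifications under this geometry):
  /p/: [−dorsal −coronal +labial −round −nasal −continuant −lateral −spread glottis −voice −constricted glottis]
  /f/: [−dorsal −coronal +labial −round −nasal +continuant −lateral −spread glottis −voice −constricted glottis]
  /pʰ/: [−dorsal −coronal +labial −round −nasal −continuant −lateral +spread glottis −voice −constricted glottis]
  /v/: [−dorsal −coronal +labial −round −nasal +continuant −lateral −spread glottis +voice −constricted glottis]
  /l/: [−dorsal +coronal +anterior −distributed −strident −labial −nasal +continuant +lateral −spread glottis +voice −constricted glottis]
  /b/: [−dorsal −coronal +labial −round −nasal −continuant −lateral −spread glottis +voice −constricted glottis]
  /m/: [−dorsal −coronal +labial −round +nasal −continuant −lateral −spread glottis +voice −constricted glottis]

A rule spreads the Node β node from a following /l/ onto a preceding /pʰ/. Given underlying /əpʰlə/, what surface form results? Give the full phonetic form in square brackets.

Node β immediately or transitively dominates [spread glottis], [voice].
After delinking /pʰ/'s Node β and linking /l/'s, the affected terminals become [−spread glottis], [+voice]; [dorsal], [coronal], [labial], … (outside Node β) are retained from /pʰ/.
This feature bundle is that of [b], so /əpʰlə/ surfaces as [əblə].

[əblə]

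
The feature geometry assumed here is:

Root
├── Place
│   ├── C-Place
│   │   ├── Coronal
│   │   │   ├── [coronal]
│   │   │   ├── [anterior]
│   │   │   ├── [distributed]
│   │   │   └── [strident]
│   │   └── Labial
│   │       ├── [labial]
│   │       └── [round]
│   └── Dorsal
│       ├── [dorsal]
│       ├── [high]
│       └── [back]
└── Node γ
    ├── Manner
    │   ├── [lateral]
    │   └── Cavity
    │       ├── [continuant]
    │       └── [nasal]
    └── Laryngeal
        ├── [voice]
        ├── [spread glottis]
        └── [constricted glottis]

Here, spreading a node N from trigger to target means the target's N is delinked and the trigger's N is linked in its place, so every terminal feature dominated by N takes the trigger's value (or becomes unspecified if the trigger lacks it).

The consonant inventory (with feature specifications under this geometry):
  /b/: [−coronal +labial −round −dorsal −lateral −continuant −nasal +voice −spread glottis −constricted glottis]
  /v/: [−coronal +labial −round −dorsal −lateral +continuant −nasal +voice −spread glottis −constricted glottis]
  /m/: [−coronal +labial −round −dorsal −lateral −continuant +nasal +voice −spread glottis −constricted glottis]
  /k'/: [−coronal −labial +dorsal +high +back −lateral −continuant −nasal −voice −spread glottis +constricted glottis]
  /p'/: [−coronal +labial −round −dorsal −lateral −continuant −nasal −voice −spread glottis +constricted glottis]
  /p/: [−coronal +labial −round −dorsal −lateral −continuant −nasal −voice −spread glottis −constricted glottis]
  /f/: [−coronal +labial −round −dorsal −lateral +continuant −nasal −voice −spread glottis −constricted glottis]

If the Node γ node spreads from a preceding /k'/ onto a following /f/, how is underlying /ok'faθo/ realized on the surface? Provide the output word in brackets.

[ok'p'aθo]

Terminals under Node γ in this geometry: [lateral], [continuant], [nasal], [voice], [spread glottis], [constricted glottis].
After delinking /f/'s Node γ and linking /k'/'s, the affected terminals become [−lateral], [−continuant], [−nasal], [−voice], [−spread glottis], [+constricted glottis]; [coronal], [labial], [round], … (outside Node γ) are retained from /f/.
Among the inventory, only /p'/ has exactly this specification, giving the surface form [ok'p'aθo].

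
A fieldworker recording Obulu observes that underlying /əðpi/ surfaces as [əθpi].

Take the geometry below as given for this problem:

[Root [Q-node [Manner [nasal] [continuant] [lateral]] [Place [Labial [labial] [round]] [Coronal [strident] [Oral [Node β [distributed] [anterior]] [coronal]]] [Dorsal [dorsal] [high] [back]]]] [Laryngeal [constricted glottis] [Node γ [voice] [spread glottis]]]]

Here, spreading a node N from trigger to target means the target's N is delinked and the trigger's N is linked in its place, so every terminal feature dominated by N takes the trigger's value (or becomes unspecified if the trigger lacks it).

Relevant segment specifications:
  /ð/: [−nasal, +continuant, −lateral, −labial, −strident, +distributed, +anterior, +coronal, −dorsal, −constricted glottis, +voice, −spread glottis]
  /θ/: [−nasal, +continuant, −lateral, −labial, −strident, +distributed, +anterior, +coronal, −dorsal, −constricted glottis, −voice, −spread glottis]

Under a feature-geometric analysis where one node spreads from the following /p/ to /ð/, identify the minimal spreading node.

[voice]

Comparing /ð/ with its surface form [θ], the only feature that changes is [voice].
With a single altered terminal, the smallest constituent that could spread is that terminal — [voice].
[coronal], [labial] stay as in /ð/ although /p/ differs there, so no node dominating them spread; among the remaining candidates [voice] is the lowest that derives the output.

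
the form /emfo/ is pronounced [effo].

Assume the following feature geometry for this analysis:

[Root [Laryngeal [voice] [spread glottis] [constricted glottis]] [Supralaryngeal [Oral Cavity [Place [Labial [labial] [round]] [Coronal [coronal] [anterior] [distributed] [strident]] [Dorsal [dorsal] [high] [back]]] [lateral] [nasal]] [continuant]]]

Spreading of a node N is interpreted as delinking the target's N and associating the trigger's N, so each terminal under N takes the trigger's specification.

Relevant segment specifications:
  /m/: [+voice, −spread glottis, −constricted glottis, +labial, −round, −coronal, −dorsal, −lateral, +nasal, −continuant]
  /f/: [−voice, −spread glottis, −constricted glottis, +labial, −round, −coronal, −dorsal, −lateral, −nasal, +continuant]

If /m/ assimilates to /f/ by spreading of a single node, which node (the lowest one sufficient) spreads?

The alternation /m/ → [f] changes [voice], [nasal], [continuant] and nothing else.
The smallest constituent containing every changed terminal is Root — each of its daughters lacks at least one of the affected features.
Delinking /m/'s Root and associating /f/'s Root gives precisely the feature bundle of [f].

Root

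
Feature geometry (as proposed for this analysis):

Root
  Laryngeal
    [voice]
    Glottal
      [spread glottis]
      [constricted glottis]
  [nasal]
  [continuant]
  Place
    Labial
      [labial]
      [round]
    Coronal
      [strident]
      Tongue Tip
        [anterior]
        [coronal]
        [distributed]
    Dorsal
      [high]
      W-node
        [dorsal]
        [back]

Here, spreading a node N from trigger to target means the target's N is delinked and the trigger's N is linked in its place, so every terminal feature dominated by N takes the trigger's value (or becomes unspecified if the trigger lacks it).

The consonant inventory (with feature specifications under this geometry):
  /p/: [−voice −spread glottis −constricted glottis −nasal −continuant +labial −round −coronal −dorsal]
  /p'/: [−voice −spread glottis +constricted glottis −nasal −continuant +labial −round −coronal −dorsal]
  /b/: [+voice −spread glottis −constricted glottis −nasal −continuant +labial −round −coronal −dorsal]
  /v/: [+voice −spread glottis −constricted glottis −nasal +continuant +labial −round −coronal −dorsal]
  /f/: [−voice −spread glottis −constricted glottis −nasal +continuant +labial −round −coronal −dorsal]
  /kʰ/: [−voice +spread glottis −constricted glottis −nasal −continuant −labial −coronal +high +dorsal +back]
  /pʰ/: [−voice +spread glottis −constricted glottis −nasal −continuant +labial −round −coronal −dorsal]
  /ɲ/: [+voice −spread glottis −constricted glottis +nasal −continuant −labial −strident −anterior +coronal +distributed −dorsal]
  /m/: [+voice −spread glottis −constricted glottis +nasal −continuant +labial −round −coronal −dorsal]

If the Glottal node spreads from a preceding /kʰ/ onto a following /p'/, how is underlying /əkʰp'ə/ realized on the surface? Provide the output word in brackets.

[əkʰpʰə]

Terminals under Glottal in this geometry: [spread glottis], [constricted glottis].
After delinking /p'/'s Glottal and linking /kʰ/'s, the affected terminals become [+spread glottis], [−constricted glottis]; [voice], [nasal], [continuant], … (outside Glottal) are retained from /p'/.
This feature bundle is that of [pʰ], so /əkʰp'ə/ surfaces as [əkʰpʰə].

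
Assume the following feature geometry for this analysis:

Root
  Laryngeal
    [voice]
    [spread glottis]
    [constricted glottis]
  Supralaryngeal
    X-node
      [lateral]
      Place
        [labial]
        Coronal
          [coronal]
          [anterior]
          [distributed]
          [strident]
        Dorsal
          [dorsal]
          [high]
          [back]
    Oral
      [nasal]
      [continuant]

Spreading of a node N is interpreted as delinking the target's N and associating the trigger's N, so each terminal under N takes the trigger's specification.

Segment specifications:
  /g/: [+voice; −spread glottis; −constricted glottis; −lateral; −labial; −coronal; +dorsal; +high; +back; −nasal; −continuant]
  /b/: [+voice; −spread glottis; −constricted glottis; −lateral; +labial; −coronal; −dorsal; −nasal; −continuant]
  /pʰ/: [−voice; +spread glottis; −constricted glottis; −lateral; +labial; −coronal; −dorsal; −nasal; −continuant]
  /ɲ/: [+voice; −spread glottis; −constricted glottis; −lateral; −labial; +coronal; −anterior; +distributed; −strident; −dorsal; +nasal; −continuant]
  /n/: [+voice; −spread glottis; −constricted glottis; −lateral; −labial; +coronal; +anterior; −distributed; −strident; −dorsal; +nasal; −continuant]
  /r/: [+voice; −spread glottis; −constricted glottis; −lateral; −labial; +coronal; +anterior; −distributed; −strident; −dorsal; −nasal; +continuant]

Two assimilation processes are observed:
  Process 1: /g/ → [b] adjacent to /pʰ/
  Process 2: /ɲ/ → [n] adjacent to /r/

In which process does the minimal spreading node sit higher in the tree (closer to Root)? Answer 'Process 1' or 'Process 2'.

Process 1: the features that change are [labial], [dorsal], [high], [back]; the minimal node is Place (depth 3).
Process 2 alters [anterior], [distributed]; the lowest common ancestor is Coronal (depth 4 from Root).
Place (depth 3) sits above Coronal (depth 4), making Process 1 the one with the higher spreading node.

Process 1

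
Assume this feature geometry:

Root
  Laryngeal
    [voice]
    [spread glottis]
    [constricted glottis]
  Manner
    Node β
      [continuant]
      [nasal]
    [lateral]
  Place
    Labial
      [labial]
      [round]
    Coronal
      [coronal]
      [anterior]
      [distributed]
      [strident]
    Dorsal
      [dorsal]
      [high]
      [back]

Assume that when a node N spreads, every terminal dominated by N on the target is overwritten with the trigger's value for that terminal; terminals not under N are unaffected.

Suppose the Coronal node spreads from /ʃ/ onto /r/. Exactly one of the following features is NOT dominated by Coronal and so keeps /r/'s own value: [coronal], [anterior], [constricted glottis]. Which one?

[constricted glottis]

Under this geometry, Coronal contains [coronal], [anterior], [distributed], [strident].
[coronal], [anterior] all lie under Coronal, so they are overwritten when Coronal spreads.
But [constricted glottis] is a dependent of Laryngeal, outside Coronal; it is therefore untouched by the spreading.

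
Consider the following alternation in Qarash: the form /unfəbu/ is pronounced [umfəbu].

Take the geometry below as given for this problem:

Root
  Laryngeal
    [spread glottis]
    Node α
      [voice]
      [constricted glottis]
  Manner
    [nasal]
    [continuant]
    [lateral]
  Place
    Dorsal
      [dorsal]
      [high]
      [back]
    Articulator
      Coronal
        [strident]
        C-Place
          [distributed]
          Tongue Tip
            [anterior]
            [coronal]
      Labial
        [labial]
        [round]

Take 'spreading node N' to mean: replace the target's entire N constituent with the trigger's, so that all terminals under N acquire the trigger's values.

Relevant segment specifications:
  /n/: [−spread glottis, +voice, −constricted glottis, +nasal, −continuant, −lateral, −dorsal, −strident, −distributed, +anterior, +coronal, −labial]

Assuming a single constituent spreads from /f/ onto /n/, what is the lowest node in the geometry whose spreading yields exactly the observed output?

Articulator

/n/ and [m] differ in [labial], [round], [coronal], [anterior], [distributed], [strident]; every other specified feature is identical.
In this geometry the lowest node dominating all of them is Articulator: every daughter of Articulator dominates only a proper subset, so no lower node suffices.
If Articulator spreads, every terminal under it takes /f/'s value, producing [m] as observed.
Features on which the two segments disagree outside Articulator, such as [continuant], [voice], are unchanged — nothing dominating them spread, and Articulator is the minimal sufficient constituent.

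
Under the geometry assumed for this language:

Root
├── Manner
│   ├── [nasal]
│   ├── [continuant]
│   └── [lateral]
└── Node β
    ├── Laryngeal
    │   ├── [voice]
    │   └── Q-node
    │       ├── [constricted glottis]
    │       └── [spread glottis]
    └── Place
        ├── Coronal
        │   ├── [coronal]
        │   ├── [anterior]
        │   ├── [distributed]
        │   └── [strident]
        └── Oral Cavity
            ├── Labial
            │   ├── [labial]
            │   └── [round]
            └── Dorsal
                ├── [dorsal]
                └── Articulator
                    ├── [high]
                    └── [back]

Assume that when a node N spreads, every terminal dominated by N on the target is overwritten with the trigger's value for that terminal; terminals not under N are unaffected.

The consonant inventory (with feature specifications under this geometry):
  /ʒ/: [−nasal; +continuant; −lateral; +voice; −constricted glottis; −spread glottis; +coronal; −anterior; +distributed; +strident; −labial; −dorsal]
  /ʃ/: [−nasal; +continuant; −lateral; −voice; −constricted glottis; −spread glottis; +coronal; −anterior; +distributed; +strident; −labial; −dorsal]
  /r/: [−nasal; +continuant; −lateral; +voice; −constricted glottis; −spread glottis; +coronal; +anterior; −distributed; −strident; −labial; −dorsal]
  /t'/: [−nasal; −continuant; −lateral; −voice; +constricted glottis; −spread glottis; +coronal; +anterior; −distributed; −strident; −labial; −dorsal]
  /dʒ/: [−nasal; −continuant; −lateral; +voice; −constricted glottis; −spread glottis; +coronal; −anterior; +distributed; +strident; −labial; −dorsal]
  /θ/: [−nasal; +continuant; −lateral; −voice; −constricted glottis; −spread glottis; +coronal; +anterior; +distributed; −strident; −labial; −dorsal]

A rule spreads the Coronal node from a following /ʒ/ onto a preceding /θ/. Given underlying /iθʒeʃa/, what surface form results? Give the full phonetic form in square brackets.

[iʃʒeʃa]

Terminals under Coronal in this geometry: [coronal], [anterior], [distributed], [strident].
Spreading Coronal from /ʒ/ onto /θ/ replaces those values with /ʒ/'s: [+coronal], [−anterior], [+distributed], [+strident]. Features outside Coronal ([nasal], [continuant], [lateral], …) stay as in /θ/.
This feature bundle is that of [ʃ], so /iθʒeʃa/ surfaces as [iʃʒeʃa].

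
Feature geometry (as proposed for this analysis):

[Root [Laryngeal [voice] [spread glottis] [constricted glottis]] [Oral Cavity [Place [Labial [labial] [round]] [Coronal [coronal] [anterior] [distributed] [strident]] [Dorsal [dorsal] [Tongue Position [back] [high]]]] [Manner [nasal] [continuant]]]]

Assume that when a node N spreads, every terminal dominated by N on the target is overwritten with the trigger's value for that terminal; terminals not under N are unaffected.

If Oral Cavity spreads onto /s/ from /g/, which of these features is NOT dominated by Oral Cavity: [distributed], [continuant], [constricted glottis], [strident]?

[constricted glottis]

Under this geometry, Oral Cavity contains [labial], [round], [coronal], [anterior], [distributed], [strident], [dorsal], [back], [high], [nasal], [continuant].
Of the listed options, [strident], [distributed], [continuant] are among these and would be overwritten by spreading Oral Cavity.
[constricted glottis] is not within the Oral Cavity subtree (it hangs from Laryngeal), so /s/'s [constricted glottis] value survives.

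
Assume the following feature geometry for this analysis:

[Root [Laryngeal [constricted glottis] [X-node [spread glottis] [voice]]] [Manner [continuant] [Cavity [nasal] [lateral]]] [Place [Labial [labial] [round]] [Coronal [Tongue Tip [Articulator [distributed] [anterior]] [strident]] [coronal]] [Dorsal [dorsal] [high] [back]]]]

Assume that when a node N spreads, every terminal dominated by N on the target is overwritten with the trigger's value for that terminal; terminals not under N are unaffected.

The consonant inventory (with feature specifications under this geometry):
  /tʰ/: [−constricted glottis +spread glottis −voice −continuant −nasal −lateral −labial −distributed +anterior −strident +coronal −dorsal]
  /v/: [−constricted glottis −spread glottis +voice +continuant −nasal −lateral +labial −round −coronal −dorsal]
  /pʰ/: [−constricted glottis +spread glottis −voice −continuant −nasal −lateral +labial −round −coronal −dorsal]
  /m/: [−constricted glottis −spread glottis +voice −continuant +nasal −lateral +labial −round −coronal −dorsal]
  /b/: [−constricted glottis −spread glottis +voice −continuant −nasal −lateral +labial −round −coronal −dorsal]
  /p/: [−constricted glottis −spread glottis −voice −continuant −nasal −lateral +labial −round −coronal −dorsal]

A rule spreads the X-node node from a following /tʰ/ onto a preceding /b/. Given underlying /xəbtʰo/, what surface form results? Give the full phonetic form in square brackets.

Terminals under X-node in this geometry: [spread glottis], [voice].
Spreading X-node from /tʰ/ onto /b/ replaces those values with /tʰ/'s: [+spread glottis], [−voice]. Features outside X-node ([constricted glottis], [continuant], [nasal], …) stay as in /b/.
Among the inventory, only /pʰ/ has exactly this specification, giving the surface form [xəpʰtʰo].

[xəpʰtʰo]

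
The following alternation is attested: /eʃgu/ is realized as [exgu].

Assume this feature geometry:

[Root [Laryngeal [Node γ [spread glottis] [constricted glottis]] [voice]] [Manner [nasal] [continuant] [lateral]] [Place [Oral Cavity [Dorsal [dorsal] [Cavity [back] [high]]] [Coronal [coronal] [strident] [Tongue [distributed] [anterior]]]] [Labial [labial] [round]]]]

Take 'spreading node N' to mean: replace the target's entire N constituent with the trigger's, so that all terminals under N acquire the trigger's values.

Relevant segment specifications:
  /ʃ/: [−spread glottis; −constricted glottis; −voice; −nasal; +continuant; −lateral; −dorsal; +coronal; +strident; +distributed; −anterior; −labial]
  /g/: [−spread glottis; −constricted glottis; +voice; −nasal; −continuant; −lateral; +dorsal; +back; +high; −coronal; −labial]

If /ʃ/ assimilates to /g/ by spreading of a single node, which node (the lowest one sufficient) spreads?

Comparing /ʃ/ with its surface form [x], the features that change are [coronal], [anterior], [distributed], [strident], [dorsal], [high], [back].
In this geometry the lowest node dominating all of them is Oral Cavity: every daughter of Oral Cavity dominates only a proper subset, so no lower node suffices.
If Oral Cavity spreads, every terminal under it takes /g/'s value, producing [x] as observed.
Features on which the two segments disagree outside Oral Cavity, such as [continuant], [voice], are unchanged — nothing dominating them spread, and Oral Cavity is the minimal sufficient constituent.

Oral Cavity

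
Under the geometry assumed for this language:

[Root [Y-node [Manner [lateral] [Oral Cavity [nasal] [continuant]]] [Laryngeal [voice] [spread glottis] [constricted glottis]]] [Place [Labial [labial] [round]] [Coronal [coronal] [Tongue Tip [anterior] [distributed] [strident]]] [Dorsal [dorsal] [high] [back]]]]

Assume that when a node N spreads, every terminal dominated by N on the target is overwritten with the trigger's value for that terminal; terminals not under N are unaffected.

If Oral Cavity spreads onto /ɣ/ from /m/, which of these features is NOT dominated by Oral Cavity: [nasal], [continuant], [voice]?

The terminals dominated by Oral Cavity are [nasal], [continuant].
Of the listed options, [continuant], [nasal] are among these and would be overwritten by spreading Oral Cavity.
But [voice] is a dependent of Laryngeal, outside Oral Cavity; it is therefore untouched by the spreading.

[voice]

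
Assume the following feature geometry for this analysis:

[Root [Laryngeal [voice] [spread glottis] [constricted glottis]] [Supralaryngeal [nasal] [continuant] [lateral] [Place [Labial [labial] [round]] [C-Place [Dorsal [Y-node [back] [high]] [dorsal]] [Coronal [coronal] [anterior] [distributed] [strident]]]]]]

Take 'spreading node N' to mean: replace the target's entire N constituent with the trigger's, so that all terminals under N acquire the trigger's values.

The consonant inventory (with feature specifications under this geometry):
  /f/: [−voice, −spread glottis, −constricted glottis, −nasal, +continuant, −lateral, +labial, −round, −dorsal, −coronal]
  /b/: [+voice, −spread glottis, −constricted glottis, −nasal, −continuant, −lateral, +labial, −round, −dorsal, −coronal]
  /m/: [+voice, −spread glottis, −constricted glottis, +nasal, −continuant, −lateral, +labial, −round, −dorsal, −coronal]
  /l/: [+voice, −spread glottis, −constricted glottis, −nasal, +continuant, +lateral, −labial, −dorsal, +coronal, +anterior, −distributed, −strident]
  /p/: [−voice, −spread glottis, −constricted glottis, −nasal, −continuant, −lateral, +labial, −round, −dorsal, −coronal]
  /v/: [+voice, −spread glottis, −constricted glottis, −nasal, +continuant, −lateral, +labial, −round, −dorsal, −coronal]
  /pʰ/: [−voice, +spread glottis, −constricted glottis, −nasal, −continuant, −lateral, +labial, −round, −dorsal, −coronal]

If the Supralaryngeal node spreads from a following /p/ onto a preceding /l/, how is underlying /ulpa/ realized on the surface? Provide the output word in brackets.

The Supralaryngeal node dominates the terminals [nasal], [continuant], [lateral], [labial], [round], [back], [high], [dorsal], [coronal], [anterior], [distributed], [strident].
The target acquires /p/'s values for everything under Supralaryngeal — [−nasal], [−continuant], [−lateral], [+labial], [−round], [−dorsal], [−coronal] — while keeping its own [voice], [spread glottis], [constricted glottis].
Among the inventory, only /b/ has exactly this specification, giving the surface form [ubpa].

[ubpa]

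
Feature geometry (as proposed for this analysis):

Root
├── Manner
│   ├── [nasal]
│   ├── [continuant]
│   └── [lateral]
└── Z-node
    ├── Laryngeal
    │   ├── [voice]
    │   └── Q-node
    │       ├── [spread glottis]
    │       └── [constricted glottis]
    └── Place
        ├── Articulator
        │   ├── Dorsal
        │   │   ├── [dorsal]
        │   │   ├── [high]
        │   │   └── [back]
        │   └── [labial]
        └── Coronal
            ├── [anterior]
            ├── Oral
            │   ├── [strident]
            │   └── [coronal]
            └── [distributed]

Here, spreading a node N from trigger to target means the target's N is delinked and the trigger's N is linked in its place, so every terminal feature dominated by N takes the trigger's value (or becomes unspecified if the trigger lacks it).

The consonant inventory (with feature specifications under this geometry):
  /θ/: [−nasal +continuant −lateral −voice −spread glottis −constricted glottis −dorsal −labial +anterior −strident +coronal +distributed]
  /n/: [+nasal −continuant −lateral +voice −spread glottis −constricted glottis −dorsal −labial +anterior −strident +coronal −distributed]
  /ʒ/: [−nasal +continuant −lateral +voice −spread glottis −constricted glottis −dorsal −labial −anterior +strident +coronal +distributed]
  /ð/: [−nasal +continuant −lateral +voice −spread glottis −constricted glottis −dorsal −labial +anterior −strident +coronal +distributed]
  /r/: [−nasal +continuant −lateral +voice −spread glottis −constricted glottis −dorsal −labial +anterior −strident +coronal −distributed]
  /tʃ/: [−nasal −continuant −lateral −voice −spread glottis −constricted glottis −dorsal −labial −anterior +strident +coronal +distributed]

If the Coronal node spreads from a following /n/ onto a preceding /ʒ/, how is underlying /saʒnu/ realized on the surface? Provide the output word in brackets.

[sarnu]

The Coronal node dominates the terminals [anterior], [strident], [coronal], [distributed].
The target acquires /n/'s values for everything under Coronal — [+anterior], [−strident], [+coronal], [−distributed] — while keeping its own [nasal], [continuant], [lateral], ….
The resulting bundle matches /r/ in the inventory; substituting it for /ʒ/ gives [sarnu].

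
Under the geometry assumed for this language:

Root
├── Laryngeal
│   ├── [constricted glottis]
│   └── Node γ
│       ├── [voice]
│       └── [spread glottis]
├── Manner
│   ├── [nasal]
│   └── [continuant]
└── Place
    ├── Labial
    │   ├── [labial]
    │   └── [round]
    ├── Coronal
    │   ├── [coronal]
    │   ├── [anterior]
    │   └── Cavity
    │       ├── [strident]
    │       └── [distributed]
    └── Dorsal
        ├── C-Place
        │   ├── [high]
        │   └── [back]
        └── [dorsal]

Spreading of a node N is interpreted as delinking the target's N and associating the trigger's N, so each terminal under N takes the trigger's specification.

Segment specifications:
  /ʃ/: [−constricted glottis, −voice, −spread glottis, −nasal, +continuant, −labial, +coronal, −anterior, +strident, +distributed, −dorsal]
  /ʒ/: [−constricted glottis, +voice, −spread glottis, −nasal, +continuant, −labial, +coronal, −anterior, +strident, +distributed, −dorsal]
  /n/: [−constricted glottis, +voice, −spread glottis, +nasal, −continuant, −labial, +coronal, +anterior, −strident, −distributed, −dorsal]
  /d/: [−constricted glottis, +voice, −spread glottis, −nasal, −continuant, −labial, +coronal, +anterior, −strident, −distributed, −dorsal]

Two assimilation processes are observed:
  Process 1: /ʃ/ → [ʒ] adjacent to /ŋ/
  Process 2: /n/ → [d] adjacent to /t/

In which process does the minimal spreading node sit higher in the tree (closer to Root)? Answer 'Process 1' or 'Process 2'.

Process 2

Process 1: the feature that changes is [voice]; the minimal node is [voice] (depth 3).
Process 2 alters [nasal]; the lowest dominating node is [nasal] (depth 2 from Root).
Depth 2 < depth 3; Process 2 involves the structurally higher constituent [nasal].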